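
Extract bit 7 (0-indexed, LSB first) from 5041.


0b1001110110001, position 7 = 1

1


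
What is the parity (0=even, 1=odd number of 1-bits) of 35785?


0b1000101111001001 has 8 ones => parity 0

0


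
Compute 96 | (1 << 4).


96 | (1 << 4) = 96 | 16 = 112

112


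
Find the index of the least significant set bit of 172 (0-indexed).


0b10101100. Lowest set bit at position 2

2


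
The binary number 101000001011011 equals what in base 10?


101000001011011 in decimal = 20571

20571


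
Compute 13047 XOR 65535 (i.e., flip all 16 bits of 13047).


13047 ^ 65535 = 52488

52488


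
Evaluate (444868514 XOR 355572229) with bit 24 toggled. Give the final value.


Step 1: 444868514 ^ 355572229 = 263568807
Step 2: 263568807 ^ (1 << 24) = 263568807 ^ 16777216 = 246791591

246791591


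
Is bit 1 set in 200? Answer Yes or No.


0b11001000, bit 1 = 0. No

No


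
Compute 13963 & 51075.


0b11011010001011 & 0b1100011110000011 = 0b11010000011 = 1667

1667


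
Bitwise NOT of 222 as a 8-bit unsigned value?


~0b11011110 = 0b100001 = 33 (8-bit unsigned)

33


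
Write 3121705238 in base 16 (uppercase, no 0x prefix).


3121705238 = BA117116 hex

BA117116


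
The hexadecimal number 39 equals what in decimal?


39 hex = 57 decimal

57


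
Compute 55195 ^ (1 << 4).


55195 ^ (1 << 4) = 55195 ^ 16 = 55179

55179


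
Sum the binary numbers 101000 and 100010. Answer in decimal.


101000 + 100010 = 1001010 = 74

74


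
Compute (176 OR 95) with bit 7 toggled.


Step 1: 176 | 95 = 255
Step 2: 255 ^ (1 << 7) = 255 ^ 128 = 127

127


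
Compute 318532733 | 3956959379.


0b10010111111000110110001111101 | 0b11101011110110100110100010010011 = 0b11111011111111100110110011111111 = 4227755263

4227755263


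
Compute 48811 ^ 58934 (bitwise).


0b1011111010101011 ^ 0b1110011000110110 = 0b101100010011101 = 22685

22685


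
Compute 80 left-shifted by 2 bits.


0b1010000 << 2 = 0b101000000 = 320

320


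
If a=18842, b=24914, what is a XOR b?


18842 ^ 24914 = 10440

10440


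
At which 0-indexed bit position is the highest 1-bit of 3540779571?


0b11010011000011000000001000110011. Highest set bit at position 31

31


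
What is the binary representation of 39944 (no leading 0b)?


39944 = 1001110000001000 in binary

1001110000001000


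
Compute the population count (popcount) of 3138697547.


0b10111011000101001011100101001011 has 17 set bits

17


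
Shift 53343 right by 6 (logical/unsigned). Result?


0b1101000001011111 >> 6 = 0b1101000001 = 833

833


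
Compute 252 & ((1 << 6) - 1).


252 & 63 = 60

60


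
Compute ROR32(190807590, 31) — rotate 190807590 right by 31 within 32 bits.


Rotate 0b1011010111110111111000100110 right by 31 (32-bit) = 0b10110101111101111110001001100 = 381615180

381615180


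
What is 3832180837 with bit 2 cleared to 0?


3832180837 & ~(1 << 2) = 3832180833

3832180833


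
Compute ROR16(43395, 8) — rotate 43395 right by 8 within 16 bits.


Rotate 0b1010100110000011 right by 8 (16-bit) = 0b1000001110101001 = 33705

33705


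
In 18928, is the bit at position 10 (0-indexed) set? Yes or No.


0b100100111110000, bit 10 = 0. No

No


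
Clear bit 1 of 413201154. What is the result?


413201154 & ~(1 << 1) = 413201152

413201152


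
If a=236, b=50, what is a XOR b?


236 ^ 50 = 222

222


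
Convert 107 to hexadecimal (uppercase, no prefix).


107 = 6B hex

6B


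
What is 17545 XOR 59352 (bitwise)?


0b100010010001001 ^ 0b1110011111011000 = 0b1010001101010001 = 41809

41809


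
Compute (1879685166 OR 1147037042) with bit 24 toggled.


Step 1: 1879685166 | 1147037042 = 1952447870
Step 2: 1952447870 ^ (1 << 24) = 1952447870 ^ 16777216 = 1969225086

1969225086


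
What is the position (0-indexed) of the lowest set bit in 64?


0b1000000. Lowest set bit at position 6

6


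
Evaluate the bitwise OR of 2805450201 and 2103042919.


0b10100111001101111100010111011001 | 0b1111101010110011110001101100111 = 0b11111111011111111110011111111111 = 4286572543

4286572543


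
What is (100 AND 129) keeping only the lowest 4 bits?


Step 1: 100 & 129 = 0
Step 2: 0 & 15 = 0

0


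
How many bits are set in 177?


0b10110001 has 4 set bits

4


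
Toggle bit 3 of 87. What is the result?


87 ^ (1 << 3) = 87 ^ 8 = 95

95


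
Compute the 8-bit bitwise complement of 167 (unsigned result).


~0b10100111 = 0b1011000 = 88 (8-bit unsigned)

88


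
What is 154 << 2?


0b10011010 << 2 = 0b1001101000 = 616

616


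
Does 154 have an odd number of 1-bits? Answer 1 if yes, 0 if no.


0b10011010 has 4 ones => parity 0

0


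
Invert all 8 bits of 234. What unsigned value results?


234 ^ 255 = 21

21


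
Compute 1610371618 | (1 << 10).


1610371618 | (1 << 10) = 1610371618 | 1024 = 1610372642

1610372642


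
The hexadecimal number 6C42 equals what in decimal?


6C42 hex = 27714 decimal

27714


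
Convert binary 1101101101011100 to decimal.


1101101101011100 in decimal = 56156

56156


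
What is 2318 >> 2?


0b100100001110 >> 2 = 0b1001000011 = 579

579


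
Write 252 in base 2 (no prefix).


252 = 11111100 in binary

11111100


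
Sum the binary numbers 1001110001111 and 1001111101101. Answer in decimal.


1001110001111 + 1001111101101 = 10011101111100 = 10108

10108


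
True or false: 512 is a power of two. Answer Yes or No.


0b1000000000. Only one bit set => Yes

Yes


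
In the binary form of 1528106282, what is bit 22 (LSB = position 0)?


0b1011011000101010000110100101010, position 22 = 0

0


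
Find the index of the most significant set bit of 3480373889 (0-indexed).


0b11001111011100100100101010000001. Highest set bit at position 31

31


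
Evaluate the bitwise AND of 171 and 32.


0b10101011 & 0b100000 = 0b100000 = 32

32


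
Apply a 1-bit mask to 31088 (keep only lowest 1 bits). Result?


31088 & 1 = 0

0


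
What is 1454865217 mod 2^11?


1454865217 & 2047 = 833

833


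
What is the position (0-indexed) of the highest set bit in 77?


0b1001101. Highest set bit at position 6

6


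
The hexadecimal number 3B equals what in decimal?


3B hex = 59 decimal

59


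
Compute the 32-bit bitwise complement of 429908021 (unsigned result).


~0b11001100111111110000000110101 = 0b11100110011000000001111111001010 = 3865059274 (32-bit unsigned)

3865059274


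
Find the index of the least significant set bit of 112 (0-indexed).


0b1110000. Lowest set bit at position 4

4


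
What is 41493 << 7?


0b1010001000010101 << 7 = 0b10100010000101010000000 = 5311104

5311104


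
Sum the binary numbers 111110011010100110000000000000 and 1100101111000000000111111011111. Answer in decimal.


111110011010100110000000000000 + 1100101111000000000111111011111 = 10100100010010100110111111011111 = 2756341727

2756341727


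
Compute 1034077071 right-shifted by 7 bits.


0b111101101000101100001110001111 >> 7 = 0b11110110100010110000111 = 8078727

8078727


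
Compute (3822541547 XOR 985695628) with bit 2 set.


Step 1: 3822541547 ^ 985695628 = 3642220391
Step 2: 3642220391 | (1 << 2) = 3642220391 | 4 = 3642220391

3642220391


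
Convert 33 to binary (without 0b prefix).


33 = 100001 in binary

100001


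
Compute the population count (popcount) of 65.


0b1000001 has 2 set bits

2


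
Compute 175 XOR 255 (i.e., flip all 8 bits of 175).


175 ^ 255 = 80

80


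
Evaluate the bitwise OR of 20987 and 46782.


0b101000111111011 | 0b1011011010111110 = 0b1111011111111111 = 63487

63487


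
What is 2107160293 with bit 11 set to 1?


2107160293 | (1 << 11) = 2107160293 | 2048 = 2107162341

2107162341


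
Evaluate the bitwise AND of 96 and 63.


0b1100000 & 0b111111 = 0b100000 = 32

32


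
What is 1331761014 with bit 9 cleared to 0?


1331761014 & ~(1 << 9) = 1331760502

1331760502


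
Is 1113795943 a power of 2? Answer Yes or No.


0b1000010011000110010110101100111. Multiple bits set => No

No


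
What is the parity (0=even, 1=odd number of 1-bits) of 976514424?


0b111010001101000110110101111000 has 16 ones => parity 0

0


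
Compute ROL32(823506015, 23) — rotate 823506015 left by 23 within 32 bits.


Rotate 0b110001000101011011010001011111 left by 23 (32-bit) = 0b101111100110001000101011011010 = 798526170

798526170


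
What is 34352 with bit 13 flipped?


34352 ^ (1 << 13) = 34352 ^ 8192 = 42544

42544


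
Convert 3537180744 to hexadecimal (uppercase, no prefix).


3537180744 = D2D51848 hex

D2D51848


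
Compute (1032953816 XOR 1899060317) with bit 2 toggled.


Step 1: 1032953816 ^ 1899060317 = 1285604229
Step 2: 1285604229 ^ (1 << 2) = 1285604229 ^ 4 = 1285604225

1285604225


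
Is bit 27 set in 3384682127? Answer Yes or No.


0b11001001101111100010011010001111, bit 27 = 1. Yes

Yes


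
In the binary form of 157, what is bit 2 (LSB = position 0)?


0b10011101, position 2 = 1

1


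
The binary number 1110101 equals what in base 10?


1110101 in decimal = 117

117


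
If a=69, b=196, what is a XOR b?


69 ^ 196 = 129

129


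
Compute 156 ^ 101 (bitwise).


0b10011100 ^ 0b1100101 = 0b11111001 = 249

249


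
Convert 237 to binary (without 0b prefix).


237 = 11101101 in binary

11101101


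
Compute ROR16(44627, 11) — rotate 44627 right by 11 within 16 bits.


Rotate 0b1010111001010011 right by 11 (16-bit) = 0b1100101001110101 = 51829

51829


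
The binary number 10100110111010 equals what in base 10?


10100110111010 in decimal = 10682

10682


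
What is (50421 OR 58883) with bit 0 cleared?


Step 1: 50421 | 58883 = 59127
Step 2: 59127 & ~(1 << 0) = 59126

59126


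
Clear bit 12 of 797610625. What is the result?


797610625 & ~(1 << 12) = 797606529

797606529


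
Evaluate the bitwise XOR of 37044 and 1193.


0b1001000010110100 ^ 0b10010101001 = 0b1001010000011101 = 37917

37917


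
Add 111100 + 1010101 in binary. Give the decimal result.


111100 + 1010101 = 10010001 = 145

145


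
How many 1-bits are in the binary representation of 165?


0b10100101 has 4 set bits

4


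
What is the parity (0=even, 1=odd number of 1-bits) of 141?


0b10001101 has 4 ones => parity 0

0


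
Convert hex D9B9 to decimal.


D9B9 hex = 55737 decimal

55737


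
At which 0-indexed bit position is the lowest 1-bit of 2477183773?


0b10010011101001101101001100011101. Lowest set bit at position 0

0


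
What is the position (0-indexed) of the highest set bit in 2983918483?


0b10110001110110101111101110010011. Highest set bit at position 31

31


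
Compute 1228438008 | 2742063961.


0b1001001001110000111100111111000 | 0b10100011011100001001001101011001 = 0b11101011011110001111101111111001 = 3950574585

3950574585


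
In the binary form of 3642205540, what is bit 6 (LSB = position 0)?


0b11011001000101111010010101100100, position 6 = 1

1


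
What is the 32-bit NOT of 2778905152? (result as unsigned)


~0b10100101101000101011101001000000 = 0b1011010010111010100010110111111 = 1516062143 (32-bit unsigned)

1516062143


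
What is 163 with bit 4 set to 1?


163 | (1 << 4) = 163 | 16 = 179

179


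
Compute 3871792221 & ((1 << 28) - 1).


3871792221 & 268435455 = 113695837

113695837


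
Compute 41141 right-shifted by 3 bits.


0b1010000010110101 >> 3 = 0b1010000010110 = 5142

5142


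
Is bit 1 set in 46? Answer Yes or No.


0b101110, bit 1 = 1. Yes

Yes


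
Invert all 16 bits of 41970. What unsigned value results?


41970 ^ 65535 = 23565

23565


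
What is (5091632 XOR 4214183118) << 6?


Step 1: 5091632 ^ 4214183118 = 4217562622
Step 2: 4217562622 << 6 = 269924007808

269924007808


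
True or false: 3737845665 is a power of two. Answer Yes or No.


0b11011110110010101111111110100001. Multiple bits set => No

No


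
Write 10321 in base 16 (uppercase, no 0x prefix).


10321 = 2851 hex

2851


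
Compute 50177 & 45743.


0b1100010000000001 & 0b1011001010101111 = 0b1000000000000001 = 32769

32769


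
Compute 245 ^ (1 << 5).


245 ^ (1 << 5) = 245 ^ 32 = 213

213


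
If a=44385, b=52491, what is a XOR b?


44385 ^ 52491 = 24682

24682


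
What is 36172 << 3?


0b1000110101001100 << 3 = 0b1000110101001100000 = 289376

289376


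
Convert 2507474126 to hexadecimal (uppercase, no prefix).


2507474126 = 957504CE hex

957504CE


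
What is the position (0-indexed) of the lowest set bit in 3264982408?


0b11000010100110111010110110001000. Lowest set bit at position 3

3


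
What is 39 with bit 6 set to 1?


39 | (1 << 6) = 39 | 64 = 103

103


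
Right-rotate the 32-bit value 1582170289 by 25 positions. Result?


Rotate 0b1011110010011100000000010110001 right by 25 (32-bit) = 0b100111000000000101100010101111 = 654334127

654334127


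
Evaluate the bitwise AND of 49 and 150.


0b110001 & 0b10010110 = 0b10000 = 16

16


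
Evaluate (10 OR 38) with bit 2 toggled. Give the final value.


Step 1: 10 | 38 = 46
Step 2: 46 ^ (1 << 2) = 46 ^ 4 = 42

42


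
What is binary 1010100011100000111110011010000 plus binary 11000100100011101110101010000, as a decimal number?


1010100011100000111110011010000 + 11000100100011101110101010000 = 1101101000000100101101000100000 = 1828870688

1828870688


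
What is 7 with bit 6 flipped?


7 ^ (1 << 6) = 7 ^ 64 = 71

71


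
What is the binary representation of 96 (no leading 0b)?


96 = 1100000 in binary

1100000


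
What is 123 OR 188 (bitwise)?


0b1111011 | 0b10111100 = 0b11111111 = 255

255


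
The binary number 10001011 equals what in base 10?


10001011 in decimal = 139

139


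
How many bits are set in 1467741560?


0b1010111011110111111010101111000 has 21 set bits

21


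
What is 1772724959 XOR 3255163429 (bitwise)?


0b1101001101010011010001011011111 ^ 0b11000010000001011101101000100101 = 0b10101011101011000111100011111010 = 2880207098

2880207098


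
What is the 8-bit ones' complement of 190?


190 ^ 255 = 65

65


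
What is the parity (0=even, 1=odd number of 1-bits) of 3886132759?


0b11100111101000011010111000010111 has 18 ones => parity 0

0


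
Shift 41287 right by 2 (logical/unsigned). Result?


0b1010000101000111 >> 2 = 0b10100001010001 = 10321

10321


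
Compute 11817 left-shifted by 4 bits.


0b10111000101001 << 4 = 0b101110001010010000 = 189072

189072


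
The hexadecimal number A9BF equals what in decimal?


A9BF hex = 43455 decimal

43455


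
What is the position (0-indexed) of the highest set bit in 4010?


0b111110101010. Highest set bit at position 11

11


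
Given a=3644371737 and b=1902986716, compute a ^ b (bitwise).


3644371737 ^ 1902986716 = 2824206021

2824206021


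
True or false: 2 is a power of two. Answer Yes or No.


0b10. Only one bit set => Yes

Yes


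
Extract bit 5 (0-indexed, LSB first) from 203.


0b11001011, position 5 = 0

0


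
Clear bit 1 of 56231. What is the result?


56231 & ~(1 << 1) = 56229

56229


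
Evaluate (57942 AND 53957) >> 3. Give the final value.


Step 1: 57942 & 53957 = 49732
Step 2: 49732 >> 3 = 6216

6216


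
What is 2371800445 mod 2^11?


2371800445 & 2047 = 1405

1405


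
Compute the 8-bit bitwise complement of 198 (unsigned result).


~0b11000110 = 0b111001 = 57 (8-bit unsigned)

57


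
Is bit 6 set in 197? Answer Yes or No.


0b11000101, bit 6 = 1. Yes

Yes


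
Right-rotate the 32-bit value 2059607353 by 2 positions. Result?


Rotate 0b1111010110000110001110100111001 right by 2 (32-bit) = 0b1011110101100001100011101001110 = 1588643662

1588643662


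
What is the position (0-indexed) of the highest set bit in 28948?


0b111000100010100. Highest set bit at position 14

14


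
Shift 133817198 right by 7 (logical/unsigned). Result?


0b111111110011110001101101110 >> 7 = 0b11111111001111000110 = 1045446

1045446


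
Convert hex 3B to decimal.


3B hex = 59 decimal

59


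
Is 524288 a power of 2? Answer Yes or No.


0b10000000000000000000. Only one bit set => Yes

Yes


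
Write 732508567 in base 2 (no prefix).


732508567 = 101011101010010011000110010111 in binary

101011101010010011000110010111


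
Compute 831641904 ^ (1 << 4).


831641904 ^ (1 << 4) = 831641904 ^ 16 = 831641888

831641888


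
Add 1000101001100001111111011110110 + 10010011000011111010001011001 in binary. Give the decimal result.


1000101001100001111111011110110 + 10010011000011111010001011001 = 1010111100100101111001101001111 = 1469248335

1469248335


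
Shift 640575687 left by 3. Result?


0b100110001011100110100011000111 << 3 = 0b100110001011100110100011000111000 = 5124605496

5124605496


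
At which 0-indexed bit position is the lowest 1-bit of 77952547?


0b100101001010111011000100011. Lowest set bit at position 0

0


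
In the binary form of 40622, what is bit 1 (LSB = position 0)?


0b1001111010101110, position 1 = 1

1


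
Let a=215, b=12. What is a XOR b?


215 ^ 12 = 219

219


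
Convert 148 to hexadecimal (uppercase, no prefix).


148 = 94 hex

94


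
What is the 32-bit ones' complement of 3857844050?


3857844050 ^ 4294967295 = 437123245

437123245


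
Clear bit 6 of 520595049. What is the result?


520595049 & ~(1 << 6) = 520594985

520594985


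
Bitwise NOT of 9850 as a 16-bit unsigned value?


~0b10011001111010 = 0b1101100110000101 = 55685 (16-bit unsigned)

55685


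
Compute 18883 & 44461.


0b100100111000011 & 0b1010110110101101 = 0b100110000001 = 2433

2433


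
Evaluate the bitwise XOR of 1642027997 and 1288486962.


0b1100001110111110101101111011101 ^ 0b1001100110011001100000000110010 = 0b101101000100111001101111101111 = 756259823

756259823


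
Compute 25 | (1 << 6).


25 | (1 << 6) = 25 | 64 = 89

89


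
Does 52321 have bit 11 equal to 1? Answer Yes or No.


0b1100110001100001, bit 11 = 1. Yes

Yes


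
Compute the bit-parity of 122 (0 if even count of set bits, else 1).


0b1111010 has 5 ones => parity 1

1


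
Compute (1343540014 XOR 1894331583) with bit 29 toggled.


Step 1: 1343540014 ^ 1894331583 = 553516945
Step 2: 553516945 ^ (1 << 29) = 553516945 ^ 536870912 = 16646033

16646033


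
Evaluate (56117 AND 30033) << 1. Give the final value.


Step 1: 56117 & 30033 = 20753
Step 2: 20753 << 1 = 41506

41506


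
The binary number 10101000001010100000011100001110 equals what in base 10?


10101000001010100000011100001110 in decimal = 2821326606

2821326606


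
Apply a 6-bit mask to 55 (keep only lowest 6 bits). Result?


55 & 63 = 55

55


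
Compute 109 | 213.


0b1101101 | 0b11010101 = 0b11111101 = 253

253


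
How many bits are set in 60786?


0b1110110101110010 has 10 set bits

10


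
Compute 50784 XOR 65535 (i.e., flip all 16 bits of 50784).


50784 ^ 65535 = 14751

14751


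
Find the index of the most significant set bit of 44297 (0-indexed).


0b1010110100001001. Highest set bit at position 15

15


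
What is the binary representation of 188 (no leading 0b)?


188 = 10111100 in binary

10111100


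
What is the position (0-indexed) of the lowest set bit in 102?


0b1100110. Lowest set bit at position 1

1


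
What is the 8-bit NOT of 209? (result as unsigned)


~0b11010001 = 0b101110 = 46 (8-bit unsigned)

46


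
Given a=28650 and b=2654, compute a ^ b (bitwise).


28650 ^ 2654 = 26036

26036


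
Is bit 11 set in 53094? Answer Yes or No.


0b1100111101100110, bit 11 = 1. Yes

Yes


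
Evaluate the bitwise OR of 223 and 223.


0b11011111 | 0b11011111 = 0b11011111 = 223

223


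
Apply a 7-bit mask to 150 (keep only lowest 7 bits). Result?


150 & 127 = 22

22


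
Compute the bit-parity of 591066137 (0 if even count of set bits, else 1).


0b100011001110101111010000011001 has 15 ones => parity 1

1


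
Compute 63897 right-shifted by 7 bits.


0b1111100110011001 >> 7 = 0b111110011 = 499

499


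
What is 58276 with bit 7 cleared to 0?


58276 & ~(1 << 7) = 58148

58148


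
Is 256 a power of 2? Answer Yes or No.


0b100000000. Only one bit set => Yes

Yes


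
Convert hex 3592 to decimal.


3592 hex = 13714 decimal

13714


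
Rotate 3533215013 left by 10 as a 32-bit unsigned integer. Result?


Rotate 0b11010010100110001001010100100101 left by 10 (32-bit) = 0b1100010010101001001011101001010 = 1649710922

1649710922


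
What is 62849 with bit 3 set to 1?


62849 | (1 << 3) = 62849 | 8 = 62857

62857


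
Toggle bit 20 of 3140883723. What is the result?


3140883723 ^ (1 << 20) = 3140883723 ^ 1048576 = 3139835147

3139835147


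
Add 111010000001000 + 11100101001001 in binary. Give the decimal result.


111010000001000 + 11100101001001 = 1010110101010001 = 44369

44369


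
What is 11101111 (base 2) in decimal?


11101111 in decimal = 239

239


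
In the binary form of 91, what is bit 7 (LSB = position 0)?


0b1011011, position 7 = 0

0


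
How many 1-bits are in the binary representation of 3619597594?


0b11010111101111101010110100011010 has 20 set bits

20


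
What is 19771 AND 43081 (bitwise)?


0b100110100111011 & 0b1010100001001001 = 0b100000001001 = 2057

2057


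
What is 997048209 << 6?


0b111011011011011011111110010001 << 6 = 0b111011011011011011111110010001000000 = 63811085376

63811085376


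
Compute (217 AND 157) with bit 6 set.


Step 1: 217 & 157 = 153
Step 2: 153 | (1 << 6) = 153 | 64 = 217

217


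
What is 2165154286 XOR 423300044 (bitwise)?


0b10000001000011011010000111101110 ^ 0b11001001110110000101111001100 = 0b10011000001101101010101000100010 = 2553719330

2553719330


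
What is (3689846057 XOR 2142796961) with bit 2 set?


Step 1: 3689846057 ^ 2142796961 = 2757159304
Step 2: 2757159304 | (1 << 2) = 2757159304 | 4 = 2757159308

2757159308


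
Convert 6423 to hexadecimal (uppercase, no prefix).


6423 = 1917 hex

1917


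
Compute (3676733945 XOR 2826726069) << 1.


Step 1: 3676733945 ^ 2826726069 = 1935338316
Step 2: 1935338316 << 1 = 3870676632

3870676632


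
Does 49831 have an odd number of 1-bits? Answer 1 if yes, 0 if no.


0b1100001010100111 has 8 ones => parity 0

0


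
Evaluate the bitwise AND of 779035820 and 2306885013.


0b101110011011110010010010101100 & 0b10001001100000000100010110010101 = 0b1000000000000000010010000100 = 134218884

134218884


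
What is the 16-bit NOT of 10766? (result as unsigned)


~0b10101000001110 = 0b1101010111110001 = 54769 (16-bit unsigned)

54769


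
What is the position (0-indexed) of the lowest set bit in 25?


0b11001. Lowest set bit at position 0

0


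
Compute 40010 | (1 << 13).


40010 | (1 << 13) = 40010 | 8192 = 48202

48202


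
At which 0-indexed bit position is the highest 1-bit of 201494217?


0b1100000000101000111011001001. Highest set bit at position 27

27


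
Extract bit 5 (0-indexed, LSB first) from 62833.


0b1111010101110001, position 5 = 1

1


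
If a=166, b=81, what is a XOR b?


166 ^ 81 = 247

247


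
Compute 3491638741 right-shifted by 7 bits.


0b11010000000111100010110111010101 >> 7 = 0b1101000000011110001011011 = 27278427

27278427


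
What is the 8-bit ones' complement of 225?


225 ^ 255 = 30

30


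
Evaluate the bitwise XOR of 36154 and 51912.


0b1000110100111010 ^ 0b1100101011001000 = 0b100011111110010 = 18418

18418


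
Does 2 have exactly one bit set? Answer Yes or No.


0b10. Only one bit set => Yes

Yes


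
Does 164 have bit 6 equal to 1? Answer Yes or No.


0b10100100, bit 6 = 0. No

No


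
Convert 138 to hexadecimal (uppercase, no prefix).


138 = 8A hex

8A


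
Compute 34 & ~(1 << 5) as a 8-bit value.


34 & ~(1 << 5) = 2

2


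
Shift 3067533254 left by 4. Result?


0b10110110110101101101011111000110 << 4 = 0b101101101101011011010111110001100000 = 49080532064

49080532064


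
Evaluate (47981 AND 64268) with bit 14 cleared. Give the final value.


Step 1: 47981 & 64268 = 47884
Step 2: 47884 & ~(1 << 14) = 47884

47884


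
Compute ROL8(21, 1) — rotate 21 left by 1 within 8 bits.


Rotate 0b10101 left by 1 (8-bit) = 0b101010 = 42

42


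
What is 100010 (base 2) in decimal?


100010 in decimal = 34

34


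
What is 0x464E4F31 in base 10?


464E4F31 hex = 1179537201 decimal

1179537201


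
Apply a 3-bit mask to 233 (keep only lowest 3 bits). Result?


233 & 7 = 1

1


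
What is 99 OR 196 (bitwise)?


0b1100011 | 0b11000100 = 0b11100111 = 231

231


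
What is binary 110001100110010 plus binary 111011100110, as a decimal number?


110001100110010 + 111011100110 = 111001000011000 = 29208

29208


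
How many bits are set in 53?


0b110101 has 4 set bits

4


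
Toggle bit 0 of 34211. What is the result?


34211 ^ (1 << 0) = 34211 ^ 1 = 34210

34210


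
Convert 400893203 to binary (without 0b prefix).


400893203 = 10111111001010010010100010011 in binary

10111111001010010010100010011


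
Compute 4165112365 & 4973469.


0b11111000010000101001001000101101 & 0b10010111110001110011101 = 0b10000101000001000001101 = 4358669

4358669


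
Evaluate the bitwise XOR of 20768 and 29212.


0b101000100100000 ^ 0b111001000011100 = 0b10001100111100 = 9020

9020


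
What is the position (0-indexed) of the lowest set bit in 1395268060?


0b1010011001010100001100111011100. Lowest set bit at position 2

2


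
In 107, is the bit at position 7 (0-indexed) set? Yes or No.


0b1101011, bit 7 = 0. No

No


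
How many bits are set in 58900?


0b1110011000010100 has 7 set bits

7


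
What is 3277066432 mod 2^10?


3277066432 & 1023 = 192

192


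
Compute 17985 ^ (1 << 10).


17985 ^ (1 << 10) = 17985 ^ 1024 = 16961

16961


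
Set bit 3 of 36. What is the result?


36 | (1 << 3) = 36 | 8 = 44

44


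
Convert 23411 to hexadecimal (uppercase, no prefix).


23411 = 5B73 hex

5B73


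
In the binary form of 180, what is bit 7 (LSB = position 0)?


0b10110100, position 7 = 1

1


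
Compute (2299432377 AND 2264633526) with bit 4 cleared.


Step 1: 2299432377 & 2264633526 = 2148171952
Step 2: 2148171952 & ~(1 << 4) = 2148171936

2148171936


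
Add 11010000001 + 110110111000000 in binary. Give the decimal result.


11010000001 + 110110111000000 = 111010001000001 = 29761

29761


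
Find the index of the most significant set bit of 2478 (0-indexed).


0b100110101110. Highest set bit at position 11

11


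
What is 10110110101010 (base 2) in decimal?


10110110101010 in decimal = 11690

11690


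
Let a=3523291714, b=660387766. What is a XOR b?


3523291714 ^ 660387766 = 4116553204

4116553204


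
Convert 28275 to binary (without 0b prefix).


28275 = 110111001110011 in binary

110111001110011


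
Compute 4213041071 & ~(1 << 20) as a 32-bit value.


4213041071 & ~(1 << 20) = 4211992495

4211992495


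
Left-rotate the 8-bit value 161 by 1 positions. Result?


Rotate 0b10100001 left by 1 (8-bit) = 0b1000011 = 67

67


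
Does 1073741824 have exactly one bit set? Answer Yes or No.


0b1000000000000000000000000000000. Only one bit set => Yes

Yes


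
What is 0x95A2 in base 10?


95A2 hex = 38306 decimal

38306


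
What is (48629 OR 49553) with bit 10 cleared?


Step 1: 48629 | 49553 = 65013
Step 2: 65013 & ~(1 << 10) = 63989

63989


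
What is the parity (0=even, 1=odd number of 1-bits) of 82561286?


0b100111010111100100100000110 has 13 ones => parity 1

1


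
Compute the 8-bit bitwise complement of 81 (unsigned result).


~0b1010001 = 0b10101110 = 174 (8-bit unsigned)

174


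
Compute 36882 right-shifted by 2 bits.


0b1001000000010010 >> 2 = 0b10010000000100 = 9220

9220


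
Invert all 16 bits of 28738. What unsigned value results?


28738 ^ 65535 = 36797

36797


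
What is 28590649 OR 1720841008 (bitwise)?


0b1101101000100001000111001 | 0b1100110100100011111001100110000 = 0b1100111101101011111001100111001 = 1739977529

1739977529


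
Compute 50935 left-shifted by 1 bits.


0b1100011011110111 << 1 = 0b11000110111101110 = 101870

101870


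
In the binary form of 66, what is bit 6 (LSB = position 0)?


0b1000010, position 6 = 1

1


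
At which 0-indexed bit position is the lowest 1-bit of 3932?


0b111101011100. Lowest set bit at position 2

2


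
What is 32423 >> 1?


0b111111010100111 >> 1 = 0b11111101010011 = 16211

16211


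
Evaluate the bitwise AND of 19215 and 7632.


0b100101100001111 & 0b1110111010000 = 0b100100000000 = 2304

2304


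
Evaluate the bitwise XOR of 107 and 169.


0b1101011 ^ 0b10101001 = 0b11000010 = 194

194


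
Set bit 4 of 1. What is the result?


1 | (1 << 4) = 1 | 16 = 17

17


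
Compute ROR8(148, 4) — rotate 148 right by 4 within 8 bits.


Rotate 0b10010100 right by 4 (8-bit) = 0b1001001 = 73

73


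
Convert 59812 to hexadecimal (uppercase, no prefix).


59812 = E9A4 hex

E9A4


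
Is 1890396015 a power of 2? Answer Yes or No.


0b1110000101011010010011101101111. Multiple bits set => No

No


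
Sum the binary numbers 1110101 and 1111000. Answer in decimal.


1110101 + 1111000 = 11101101 = 237

237


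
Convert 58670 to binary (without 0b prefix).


58670 = 1110010100101110 in binary

1110010100101110


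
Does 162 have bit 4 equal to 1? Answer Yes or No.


0b10100010, bit 4 = 0. No

No


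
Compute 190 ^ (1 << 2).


190 ^ (1 << 2) = 190 ^ 4 = 186

186


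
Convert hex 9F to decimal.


9F hex = 159 decimal

159


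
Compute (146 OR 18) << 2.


Step 1: 146 | 18 = 146
Step 2: 146 << 2 = 584

584


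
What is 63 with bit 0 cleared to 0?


63 & ~(1 << 0) = 62

62


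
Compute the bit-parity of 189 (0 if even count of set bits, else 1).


0b10111101 has 6 ones => parity 0

0


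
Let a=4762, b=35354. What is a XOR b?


4762 ^ 35354 = 39040

39040


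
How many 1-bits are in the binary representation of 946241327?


0b111000011001100111111100101111 has 19 set bits

19


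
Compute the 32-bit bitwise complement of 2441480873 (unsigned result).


~0b10010001100001100000101010101001 = 0b1101110011110011111010101010110 = 1853486422 (32-bit unsigned)

1853486422


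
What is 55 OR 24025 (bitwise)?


0b110111 | 0b101110111011001 = 0b101110111111111 = 24063

24063


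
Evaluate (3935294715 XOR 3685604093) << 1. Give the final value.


Step 1: 3935294715 ^ 3685604093 = 824315398
Step 2: 824315398 << 1 = 1648630796

1648630796


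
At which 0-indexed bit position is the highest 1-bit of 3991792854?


0b11101101111011011110110011010110. Highest set bit at position 31

31


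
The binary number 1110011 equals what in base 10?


1110011 in decimal = 115

115


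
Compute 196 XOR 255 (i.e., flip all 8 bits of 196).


196 ^ 255 = 59

59


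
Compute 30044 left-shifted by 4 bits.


0b111010101011100 << 4 = 0b1110101010111000000 = 480704

480704


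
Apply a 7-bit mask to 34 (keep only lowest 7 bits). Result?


34 & 127 = 34

34


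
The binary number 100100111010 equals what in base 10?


100100111010 in decimal = 2362

2362


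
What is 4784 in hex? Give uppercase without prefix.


4784 = 12B0 hex

12B0


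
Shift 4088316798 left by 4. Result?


0b11110011101011101100001101111110 << 4 = 0b111100111010111011000011011111100000 = 65413068768

65413068768


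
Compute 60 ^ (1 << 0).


60 ^ (1 << 0) = 60 ^ 1 = 61

61


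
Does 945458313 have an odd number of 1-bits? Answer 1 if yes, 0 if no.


0b111000010110101000110010001001 has 13 ones => parity 1

1


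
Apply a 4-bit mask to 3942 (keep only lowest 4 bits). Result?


3942 & 15 = 6

6


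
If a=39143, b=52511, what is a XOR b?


39143 ^ 52511 = 22008

22008


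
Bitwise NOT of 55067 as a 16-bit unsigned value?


~0b1101011100011011 = 0b10100011100100 = 10468 (16-bit unsigned)

10468


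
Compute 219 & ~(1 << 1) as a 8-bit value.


219 & ~(1 << 1) = 217

217


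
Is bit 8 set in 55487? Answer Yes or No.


0b1101100010111111, bit 8 = 0. No

No


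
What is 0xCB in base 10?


CB hex = 203 decimal

203


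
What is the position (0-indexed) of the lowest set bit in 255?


0b11111111. Lowest set bit at position 0

0


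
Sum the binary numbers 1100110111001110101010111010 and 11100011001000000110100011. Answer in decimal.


1100110111001110101010111010 + 11100011001000000110100011 = 10000011010010110110001011101 = 275344477

275344477


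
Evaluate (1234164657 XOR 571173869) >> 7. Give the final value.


Step 1: 1234164657 ^ 571173869 = 1803858012
Step 2: 1803858012 >> 7 = 14092640

14092640


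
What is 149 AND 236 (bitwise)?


0b10010101 & 0b11101100 = 0b10000100 = 132

132


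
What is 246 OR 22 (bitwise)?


0b11110110 | 0b10110 = 0b11110110 = 246

246


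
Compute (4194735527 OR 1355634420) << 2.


Step 1: 4194735527 | 1355634420 = 4207925239
Step 2: 4207925239 << 2 = 16831700956

16831700956


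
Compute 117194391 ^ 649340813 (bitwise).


0b110111111000011111010010111 ^ 0b100110101101000010011110001101 = 0b100000010010000001100100011010 = 541595930

541595930


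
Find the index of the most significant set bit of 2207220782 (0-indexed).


0b10000011100011111000010000101110. Highest set bit at position 31

31


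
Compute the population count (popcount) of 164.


0b10100100 has 3 set bits

3


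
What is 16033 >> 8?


0b11111010100001 >> 8 = 0b111110 = 62

62


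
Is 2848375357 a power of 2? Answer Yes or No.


0b10101001110001101100001000111101. Multiple bits set => No

No


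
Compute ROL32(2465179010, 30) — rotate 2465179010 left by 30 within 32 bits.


Rotate 0b10010010111011111010010110000010 left by 30 (32-bit) = 0b10100100101110111110100101100000 = 2763778400

2763778400


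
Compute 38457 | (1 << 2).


38457 | (1 << 2) = 38457 | 4 = 38461

38461


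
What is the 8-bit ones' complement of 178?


178 ^ 255 = 77

77


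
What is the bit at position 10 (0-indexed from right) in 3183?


0b110001101111, position 10 = 1

1


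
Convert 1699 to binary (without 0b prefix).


1699 = 11010100011 in binary

11010100011


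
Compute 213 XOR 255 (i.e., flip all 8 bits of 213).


213 ^ 255 = 42

42


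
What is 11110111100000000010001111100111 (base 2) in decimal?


11110111100000000010001111100111 in decimal = 4152370151

4152370151


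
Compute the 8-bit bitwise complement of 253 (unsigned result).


~0b11111101 = 0b10 = 2 (8-bit unsigned)

2


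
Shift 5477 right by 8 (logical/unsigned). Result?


0b1010101100101 >> 8 = 0b10101 = 21

21


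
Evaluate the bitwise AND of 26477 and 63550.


0b110011101101101 & 0b1111100000111110 = 0b110000000101100 = 24620

24620


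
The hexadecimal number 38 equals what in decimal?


38 hex = 56 decimal

56


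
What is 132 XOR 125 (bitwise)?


0b10000100 ^ 0b1111101 = 0b11111001 = 249

249


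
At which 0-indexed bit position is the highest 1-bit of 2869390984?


0b10101011000001110110111010001000. Highest set bit at position 31

31


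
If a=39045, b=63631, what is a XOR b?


39045 ^ 63631 = 24586

24586


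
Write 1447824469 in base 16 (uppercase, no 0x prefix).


1447824469 = 564C0C55 hex

564C0C55


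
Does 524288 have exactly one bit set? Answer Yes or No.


0b10000000000000000000. Only one bit set => Yes

Yes


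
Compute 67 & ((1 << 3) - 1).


67 & 7 = 3

3


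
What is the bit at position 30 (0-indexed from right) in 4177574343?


0b11111001000000001011100111000111, position 30 = 1

1


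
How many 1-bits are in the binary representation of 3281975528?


0b11000011100111101111100011101000 has 18 set bits

18


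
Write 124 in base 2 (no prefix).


124 = 1111100 in binary

1111100


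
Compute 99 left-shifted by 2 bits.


0b1100011 << 2 = 0b110001100 = 396

396


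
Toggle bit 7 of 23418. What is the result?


23418 ^ (1 << 7) = 23418 ^ 128 = 23546

23546


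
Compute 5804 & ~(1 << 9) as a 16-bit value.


5804 & ~(1 << 9) = 5292

5292


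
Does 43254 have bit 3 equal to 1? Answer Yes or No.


0b1010100011110110, bit 3 = 0. No

No


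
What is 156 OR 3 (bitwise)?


0b10011100 | 0b11 = 0b10011111 = 159

159


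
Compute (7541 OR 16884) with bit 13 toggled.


Step 1: 7541 | 16884 = 24053
Step 2: 24053 ^ (1 << 13) = 24053 ^ 8192 = 32245

32245


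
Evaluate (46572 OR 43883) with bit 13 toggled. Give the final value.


Step 1: 46572 | 43883 = 49135
Step 2: 49135 ^ (1 << 13) = 49135 ^ 8192 = 40943

40943


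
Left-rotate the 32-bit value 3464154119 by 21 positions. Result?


Rotate 0b11001110011110101100110000000111 left by 21 (32-bit) = 0b10000000111110011100111101011001 = 2163855193

2163855193


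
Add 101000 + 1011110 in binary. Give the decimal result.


101000 + 1011110 = 10000110 = 134

134


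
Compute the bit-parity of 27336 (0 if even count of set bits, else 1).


0b110101011001000 has 7 ones => parity 1

1


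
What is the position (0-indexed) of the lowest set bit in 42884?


0b1010011110000100. Lowest set bit at position 2

2


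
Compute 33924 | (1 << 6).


33924 | (1 << 6) = 33924 | 64 = 33988

33988


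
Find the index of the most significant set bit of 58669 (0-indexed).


0b1110010100101101. Highest set bit at position 15

15


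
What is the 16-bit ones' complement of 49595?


49595 ^ 65535 = 15940

15940


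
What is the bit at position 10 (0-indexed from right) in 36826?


0b1000111111011010, position 10 = 1

1


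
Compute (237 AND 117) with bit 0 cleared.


Step 1: 237 & 117 = 101
Step 2: 101 & ~(1 << 0) = 100

100


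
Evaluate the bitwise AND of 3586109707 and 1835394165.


0b11010101101111111011000100001011 & 0b1101101011001011110010001110101 = 0b1000101001001011010000000000001 = 1160093697

1160093697


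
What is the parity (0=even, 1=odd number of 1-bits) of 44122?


0b1010110001011010 has 8 ones => parity 0

0


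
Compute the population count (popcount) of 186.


0b10111010 has 5 set bits

5


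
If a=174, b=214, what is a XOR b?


174 ^ 214 = 120

120


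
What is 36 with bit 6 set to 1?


36 | (1 << 6) = 36 | 64 = 100

100


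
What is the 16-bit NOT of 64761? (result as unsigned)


~0b1111110011111001 = 0b1100000110 = 774 (16-bit unsigned)

774
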